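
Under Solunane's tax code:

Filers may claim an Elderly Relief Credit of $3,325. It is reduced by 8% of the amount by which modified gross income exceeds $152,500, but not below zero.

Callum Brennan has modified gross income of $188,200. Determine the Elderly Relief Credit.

Elderly Relief Credit: 8% of the $35,700 excess over $152,500 is $2,856; credit = $3,325 − $2,856 = $469.

$469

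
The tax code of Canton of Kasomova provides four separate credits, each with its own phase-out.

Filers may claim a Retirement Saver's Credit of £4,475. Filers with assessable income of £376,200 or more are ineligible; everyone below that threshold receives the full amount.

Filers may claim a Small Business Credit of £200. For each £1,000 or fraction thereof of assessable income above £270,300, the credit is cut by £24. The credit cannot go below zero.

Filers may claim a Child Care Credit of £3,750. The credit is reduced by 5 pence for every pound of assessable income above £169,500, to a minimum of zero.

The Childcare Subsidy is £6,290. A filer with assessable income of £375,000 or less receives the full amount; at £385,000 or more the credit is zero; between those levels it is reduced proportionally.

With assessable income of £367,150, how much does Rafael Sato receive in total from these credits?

Retirement Saver's Credit: £367,150 is below the £376,200 cutoff, so the full £4,475 applies.
Small Business Credit: income exceeds £270,300 by £96,850 → 97 increments × £24 = £2,328 ≥ base, so the credit is £0.
Child Care Credit: 5% of the £197,650 excess over £169,500 is £9,882.50 ≥ base, so the credit is £0.
Childcare Subsidy: £367,150 is at or below the £375,000 threshold, so the full £6,290 applies.
Total: £4,475 + £0 + £0 + £6,290 = £10,765.

£10,765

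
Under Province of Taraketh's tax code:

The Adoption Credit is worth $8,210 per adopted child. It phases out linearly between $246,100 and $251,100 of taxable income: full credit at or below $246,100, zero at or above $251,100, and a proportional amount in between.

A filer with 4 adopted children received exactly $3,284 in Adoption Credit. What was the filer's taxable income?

$250,600

Full credit = 4 × $8,210 = $32,840.
$3,284 is 3,284/32,840 of the full $32,840, so 29,556/32,840 of the $5,000 range has been used: income = $246,100 + $5,000 × 29,556/32,840 = $250,600.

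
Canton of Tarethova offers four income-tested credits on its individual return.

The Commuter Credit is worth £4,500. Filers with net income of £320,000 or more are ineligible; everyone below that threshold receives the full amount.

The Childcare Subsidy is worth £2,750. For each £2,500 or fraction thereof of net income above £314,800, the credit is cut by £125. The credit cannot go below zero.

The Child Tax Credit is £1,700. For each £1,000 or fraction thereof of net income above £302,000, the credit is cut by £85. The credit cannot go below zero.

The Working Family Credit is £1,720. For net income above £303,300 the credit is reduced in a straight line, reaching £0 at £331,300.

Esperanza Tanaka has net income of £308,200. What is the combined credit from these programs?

£9,774

Commuter Credit: £308,200 is below the £320,000 cutoff, so the full £4,500 applies.
Childcare Subsidy: £308,200 is at or below the £314,800 threshold, so the full £2,750 applies.
Child Tax Credit: income exceeds £302,000 by £6,200, which is 7 full-or-partial £1,000 increments; reduction = 7 × £85 = £595, leaving £1,105.
Working Family Credit: £308,200 is £4,900 into a £28,000 phase-out range, leaving 23,100/28,000 of the credit: £1,720 × 23,100/28,000 = £1,419.
Total: £4,500 + £2,750 + £1,105 + £1,419 = £9,774.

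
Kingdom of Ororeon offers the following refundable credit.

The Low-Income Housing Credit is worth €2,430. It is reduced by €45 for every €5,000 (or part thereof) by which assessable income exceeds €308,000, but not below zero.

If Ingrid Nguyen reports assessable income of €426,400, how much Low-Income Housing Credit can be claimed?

Low-Income Housing Credit: income exceeds €308,000 by €118,400, which is 24 full-or-partial €5,000 increments; reduction = 24 × €45 = €1,080, leaving €1,350.

€1,350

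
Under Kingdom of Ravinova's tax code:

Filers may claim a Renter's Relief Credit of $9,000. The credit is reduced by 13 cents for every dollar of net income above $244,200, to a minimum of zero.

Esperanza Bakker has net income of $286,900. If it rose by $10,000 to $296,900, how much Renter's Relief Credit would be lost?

$1,300

At $286,900 — 13% of the $42,700 excess over $244,200 is $5,551; credit = $9,000 − $5,551 = $3,449.
At $296,900 — 13% of the $52,700 excess over $244,200 is $6,851; credit = $9,000 − $6,851 = $2,149.
Lost: $3,449 − $2,149 = $1,300.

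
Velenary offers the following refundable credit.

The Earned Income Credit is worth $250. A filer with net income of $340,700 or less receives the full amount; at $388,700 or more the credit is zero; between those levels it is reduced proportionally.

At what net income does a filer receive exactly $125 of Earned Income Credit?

$125 is 125/250 of the full $250, so 125/250 of the $48,000 range has been used: income = $340,700 + $48,000 × 125/250 = $364,700.

$364,700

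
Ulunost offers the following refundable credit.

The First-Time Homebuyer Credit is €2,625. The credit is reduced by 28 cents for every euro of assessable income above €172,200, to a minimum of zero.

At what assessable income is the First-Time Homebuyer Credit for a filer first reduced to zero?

€181,575

The credit falls by 28% of each euro above €172,200, so it reaches zero when the excess is €2,625 / 28% = €9,375: income = €172,200 + €9,375 = €181,575.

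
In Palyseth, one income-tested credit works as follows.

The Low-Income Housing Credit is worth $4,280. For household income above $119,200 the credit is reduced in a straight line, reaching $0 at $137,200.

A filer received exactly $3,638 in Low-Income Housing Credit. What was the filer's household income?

$121,900

$3,638 is 3,638/4,280 of the full $4,280, so 642/4,280 of the $18,000 range has been used: income = $119,200 + $18,000 × 642/4,280 = $121,900.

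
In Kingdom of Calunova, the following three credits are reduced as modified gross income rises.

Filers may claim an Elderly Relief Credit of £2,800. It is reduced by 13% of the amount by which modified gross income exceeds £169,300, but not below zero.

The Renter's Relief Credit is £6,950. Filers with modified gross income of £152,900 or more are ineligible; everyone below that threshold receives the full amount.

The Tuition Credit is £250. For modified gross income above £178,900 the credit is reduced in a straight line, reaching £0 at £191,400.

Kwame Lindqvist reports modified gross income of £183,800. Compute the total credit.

£1,067

Elderly Relief Credit: 13% of the £14,500 excess over £169,300 is £1,885; credit = £2,800 − £1,885 = £915.
Renter's Relief Credit: £183,800 meets or exceeds the £152,900 cutoff, so the credit is £0.
Tuition Credit: £183,800 is £4,900 into a £12,500 phase-out range, leaving 7,600/12,500 of the credit: £250 × 7,600/12,500 = £152.
Total: £915 + £0 + £152 = £1,067.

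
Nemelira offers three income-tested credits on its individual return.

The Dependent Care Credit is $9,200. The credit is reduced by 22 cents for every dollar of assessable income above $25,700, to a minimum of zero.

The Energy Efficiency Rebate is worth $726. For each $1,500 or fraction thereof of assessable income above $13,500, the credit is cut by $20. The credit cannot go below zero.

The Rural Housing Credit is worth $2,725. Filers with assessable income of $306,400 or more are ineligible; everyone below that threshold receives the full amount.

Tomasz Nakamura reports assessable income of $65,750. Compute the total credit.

$3,140

Dependent Care Credit: 22% of the $40,050 excess over $25,700 is $8,811; credit = $9,200 − $8,811 = $389.
Energy Efficiency Rebate: income exceeds $13,500 by $52,250, which is 35 full-or-partial $1,500 increments; reduction = 35 × $20 = $700, leaving $26.
Rural Housing Credit: $65,750 is below the $306,400 cutoff, so the full $2,725 applies.
Total: $389 + $26 + $2,725 = $3,140.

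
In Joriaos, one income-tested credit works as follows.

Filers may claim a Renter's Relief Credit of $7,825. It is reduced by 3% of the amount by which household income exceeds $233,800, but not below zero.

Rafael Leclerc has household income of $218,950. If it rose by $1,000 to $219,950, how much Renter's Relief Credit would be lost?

At $218,950 — $218,950 is at or below the $233,800 threshold, so the full $7,825 applies.
At $219,950 — $219,950 is at or below the $233,800 threshold, so the full $7,825 applies.
Lost: $7,825 − $7,825 = $0.

$0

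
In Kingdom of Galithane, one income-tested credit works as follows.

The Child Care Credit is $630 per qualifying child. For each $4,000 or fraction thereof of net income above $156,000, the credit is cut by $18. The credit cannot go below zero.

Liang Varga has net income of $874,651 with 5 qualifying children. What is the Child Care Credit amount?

$0

Child Care Credit: base = 5 × $630 = $3,150. income exceeds $156,000 by $718,651 → 180 increments × $18 = $3,240 ≥ base, so the credit is $0.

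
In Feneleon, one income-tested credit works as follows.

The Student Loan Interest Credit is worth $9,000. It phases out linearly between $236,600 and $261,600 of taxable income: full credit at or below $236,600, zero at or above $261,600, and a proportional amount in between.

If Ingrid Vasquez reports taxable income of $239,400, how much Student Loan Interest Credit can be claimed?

$7,992

Student Loan Interest Credit: $239,400 is $2,800 into a $25,000 phase-out range, leaving 22,200/25,000 of the credit: $9,000 × 22,200/25,000 = $7,992.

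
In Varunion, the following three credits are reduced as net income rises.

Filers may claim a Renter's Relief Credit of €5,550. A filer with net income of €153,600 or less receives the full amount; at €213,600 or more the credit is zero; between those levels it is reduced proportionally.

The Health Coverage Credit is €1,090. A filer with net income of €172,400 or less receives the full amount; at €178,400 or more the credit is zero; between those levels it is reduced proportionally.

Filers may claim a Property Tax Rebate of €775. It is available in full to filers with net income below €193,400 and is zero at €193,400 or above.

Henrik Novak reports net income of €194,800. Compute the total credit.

Renter's Relief Credit: €194,800 is €41,200 into a €60,000 phase-out range, leaving 18,800/60,000 of the credit: €5,550 × 18,800/60,000 = €1,739.
Health Coverage Credit: €194,800 is at or above €178,400, so the credit is €0.
Property Tax Rebate: €194,800 meets or exceeds the €193,400 cutoff, so the credit is €0.
Total: €1,739 + €0 + €0 = €1,739.

€1,739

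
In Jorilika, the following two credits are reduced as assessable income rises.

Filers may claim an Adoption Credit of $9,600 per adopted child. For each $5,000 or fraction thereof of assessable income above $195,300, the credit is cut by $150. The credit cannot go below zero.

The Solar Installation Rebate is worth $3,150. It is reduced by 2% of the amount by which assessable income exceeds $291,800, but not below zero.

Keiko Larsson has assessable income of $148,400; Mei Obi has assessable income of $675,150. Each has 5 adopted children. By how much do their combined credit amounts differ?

Keiko ($148,400): Adoption Credit: base = 5 × $9,600 = $48,000. $148,400 is at or below the $195,300 threshold, so the full $48,000 applies. Solar Installation Rebate: $148,400 is at or below the $291,800 threshold, so the full $3,150 applies. total $48,000 + $3,150 = $51,150
Mei ($675,150): Adoption Credit: base = 5 × $9,600 = $48,000. income exceeds $195,300 by $479,850, which is 96 full-or-partial $5,000 increments; reduction = 96 × $150 = $14,400, leaving $33,600. Solar Installation Rebate: 2% of the $383,350 excess over $291,800 is $7,667 ≥ base, so the credit is $0. total $33,600 + $0 = $33,600
Difference: |$51,150 − $33,600| = $17,550.

$17,550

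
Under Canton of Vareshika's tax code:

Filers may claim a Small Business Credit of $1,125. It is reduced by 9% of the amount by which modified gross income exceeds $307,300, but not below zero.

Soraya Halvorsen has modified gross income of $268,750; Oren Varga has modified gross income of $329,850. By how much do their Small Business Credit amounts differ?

$1,125

Soraya ($268,750): Small Business Credit: $268,750 is at or below the $307,300 threshold, so the full $1,125 applies.
Oren ($329,850): Small Business Credit: 9% of the $22,550 excess over $307,300 is $2,029.50 ≥ base, so the credit is $0.
Difference: |$1,125 − $0| = $1,125.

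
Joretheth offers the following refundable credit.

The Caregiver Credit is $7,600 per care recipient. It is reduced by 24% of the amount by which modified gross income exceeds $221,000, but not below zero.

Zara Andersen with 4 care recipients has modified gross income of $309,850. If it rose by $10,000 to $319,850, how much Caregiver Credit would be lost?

At $309,850 — base = 4 × $7,600 = $30,400. 24% of the $88,850 excess over $221,000 is $21,324; credit = $30,400 − $21,324 = $9,076.
At $319,850 — base = 4 × $7,600 = $30,400. 24% of the $98,850 excess over $221,000 is $23,724; credit = $30,400 − $23,724 = $6,676.
Lost: $9,076 − $6,676 = $2,400.

$2,400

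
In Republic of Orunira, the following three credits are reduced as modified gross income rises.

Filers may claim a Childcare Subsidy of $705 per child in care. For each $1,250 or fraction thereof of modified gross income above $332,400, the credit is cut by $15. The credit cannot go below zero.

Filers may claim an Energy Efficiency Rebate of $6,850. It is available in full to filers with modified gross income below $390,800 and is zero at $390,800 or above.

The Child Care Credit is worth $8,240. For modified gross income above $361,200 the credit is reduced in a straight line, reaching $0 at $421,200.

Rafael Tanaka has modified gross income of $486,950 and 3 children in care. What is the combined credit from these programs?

Childcare Subsidy: base = 3 × $705 = $2,115. income exceeds $332,400 by $154,550, which is 124 full-or-partial $1,250 increments; reduction = 124 × $15 = $1,860, leaving $255.
Energy Efficiency Rebate: $486,950 meets or exceeds the $390,800 cutoff, so the credit is $0.
Child Care Credit: $486,950 is at or above $421,200, so the credit is $0.
Total: $255 + $0 + $0 = $255.

$255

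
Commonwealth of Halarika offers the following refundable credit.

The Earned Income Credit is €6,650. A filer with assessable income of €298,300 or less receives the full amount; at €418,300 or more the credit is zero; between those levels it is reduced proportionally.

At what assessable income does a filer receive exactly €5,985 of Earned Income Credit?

€5,985 is 5,985/6,650 of the full €6,650, so 665/6,650 of the €120,000 range has been used: income = €298,300 + €120,000 × 665/6,650 = €310,300.

€310,300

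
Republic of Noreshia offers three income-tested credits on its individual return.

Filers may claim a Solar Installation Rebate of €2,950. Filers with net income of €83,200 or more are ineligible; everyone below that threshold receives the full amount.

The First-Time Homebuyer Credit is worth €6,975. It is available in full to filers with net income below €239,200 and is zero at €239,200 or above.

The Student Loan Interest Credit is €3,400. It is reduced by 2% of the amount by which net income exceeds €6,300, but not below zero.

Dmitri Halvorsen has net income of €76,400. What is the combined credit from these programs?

Solar Installation Rebate: €76,400 is below the €83,200 cutoff, so the full €2,950 applies.
First-Time Homebuyer Credit: €76,400 is below the €239,200 cutoff, so the full €6,975 applies.
Student Loan Interest Credit: 2% of the €70,100 excess over €6,300 is €1,402; credit = €3,400 − €1,402 = €1,998.
Total: €2,950 + €6,975 + €1,998 = €11,923.

€11,923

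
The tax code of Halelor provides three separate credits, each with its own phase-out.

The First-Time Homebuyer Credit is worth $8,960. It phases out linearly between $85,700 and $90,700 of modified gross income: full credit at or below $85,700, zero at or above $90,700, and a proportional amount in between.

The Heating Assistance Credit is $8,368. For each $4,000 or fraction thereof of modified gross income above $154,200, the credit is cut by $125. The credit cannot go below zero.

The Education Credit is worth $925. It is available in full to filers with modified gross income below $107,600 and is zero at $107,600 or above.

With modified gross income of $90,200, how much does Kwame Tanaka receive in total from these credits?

First-Time Homebuyer Credit: $90,200 is $4,500 into a $5,000 phase-out range, leaving 500/5,000 of the credit: $8,960 × 500/5,000 = $896.
Heating Assistance Credit: $90,200 is at or below the $154,200 threshold, so the full $8,368 applies.
Education Credit: $90,200 is below the $107,600 cutoff, so the full $925 applies.
Total: $896 + $8,368 + $925 = $10,189.

$10,189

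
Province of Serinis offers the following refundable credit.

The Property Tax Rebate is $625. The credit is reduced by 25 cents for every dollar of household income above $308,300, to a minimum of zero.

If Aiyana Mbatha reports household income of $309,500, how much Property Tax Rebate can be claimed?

$325

Property Tax Rebate: 25% of the $1,200 excess over $308,300 is $300; credit = $625 − $300 = $325.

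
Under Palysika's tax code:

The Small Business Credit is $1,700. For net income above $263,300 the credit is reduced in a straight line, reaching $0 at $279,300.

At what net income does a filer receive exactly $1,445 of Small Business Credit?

$265,700

$1,445 is 1,445/1,700 of the full $1,700, so 255/1,700 of the $16,000 range has been used: income = $263,300 + $16,000 × 255/1,700 = $265,700.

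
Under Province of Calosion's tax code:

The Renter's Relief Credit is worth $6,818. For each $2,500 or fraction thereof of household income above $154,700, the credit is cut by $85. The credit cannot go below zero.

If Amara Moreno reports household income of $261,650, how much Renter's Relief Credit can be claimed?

$3,163

Renter's Relief Credit: income exceeds $154,700 by $106,950, which is 43 full-or-partial $2,500 increments; reduction = 43 × $85 = $3,655, leaving $3,163.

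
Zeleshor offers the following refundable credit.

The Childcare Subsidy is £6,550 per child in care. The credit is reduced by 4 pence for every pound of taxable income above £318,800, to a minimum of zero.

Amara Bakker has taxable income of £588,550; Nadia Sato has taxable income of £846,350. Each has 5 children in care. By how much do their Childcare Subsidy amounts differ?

Amara (£588,550): Childcare Subsidy: base = 5 × £6,550 = £32,750. 4% of the £269,750 excess over £318,800 is £10,790; credit = £32,750 − £10,790 = £21,960.
Nadia (£846,350): Childcare Subsidy: base = 5 × £6,550 = £32,750. 4% of the £527,550 excess over £318,800 is £21,102; credit = £32,750 − £21,102 = £11,648.
Difference: |£21,960 − £11,648| = £10,312.

£10,312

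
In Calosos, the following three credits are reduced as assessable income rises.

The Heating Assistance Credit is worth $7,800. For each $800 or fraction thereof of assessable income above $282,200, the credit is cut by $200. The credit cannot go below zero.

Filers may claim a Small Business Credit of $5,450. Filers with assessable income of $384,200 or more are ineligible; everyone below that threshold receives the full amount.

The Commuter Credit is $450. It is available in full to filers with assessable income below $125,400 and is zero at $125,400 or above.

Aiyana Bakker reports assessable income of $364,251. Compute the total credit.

Heating Assistance Credit: income exceeds $282,200 by $82,051 → 103 increments × $200 = $20,600 ≥ base, so the credit is $0.
Small Business Credit: $364,251 is below the $384,200 cutoff, so the full $5,450 applies.
Commuter Credit: $364,251 meets or exceeds the $125,400 cutoff, so the credit is $0.
Total: $0 + $5,450 + $0 = $5,450.

$5,450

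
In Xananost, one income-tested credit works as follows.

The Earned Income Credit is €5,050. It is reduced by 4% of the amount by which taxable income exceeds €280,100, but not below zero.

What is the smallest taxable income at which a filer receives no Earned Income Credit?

€406,350

The credit falls by 4% of each euro above €280,100, so it reaches zero when the excess is €5,050 / 4% = €126,250: income = €280,100 + €126,250 = €406,350.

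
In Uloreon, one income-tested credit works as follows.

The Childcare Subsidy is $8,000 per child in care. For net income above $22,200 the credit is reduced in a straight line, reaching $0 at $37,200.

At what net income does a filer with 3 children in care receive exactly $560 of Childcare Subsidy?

Full credit = 3 × $8,000 = $24,000.
$560 is 560/24,000 of the full $24,000, so 23,440/24,000 of the $15,000 range has been used: income = $22,200 + $15,000 × 23,440/24,000 = $36,850.

$36,850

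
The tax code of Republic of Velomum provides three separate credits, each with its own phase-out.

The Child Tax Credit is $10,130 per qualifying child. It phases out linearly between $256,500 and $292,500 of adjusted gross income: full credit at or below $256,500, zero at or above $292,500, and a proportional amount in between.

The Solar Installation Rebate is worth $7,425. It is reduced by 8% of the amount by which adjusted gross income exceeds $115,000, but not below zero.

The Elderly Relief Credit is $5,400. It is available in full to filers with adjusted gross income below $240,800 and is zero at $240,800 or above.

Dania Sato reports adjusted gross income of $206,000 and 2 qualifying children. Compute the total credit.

Child Tax Credit: base = 2 × $10,130 = $20,260. $206,000 is at or below the $256,500 threshold, so the full $20,260 applies.
Solar Installation Rebate: 8% of the $91,000 excess over $115,000 is $7,280; credit = $7,425 − $7,280 = $145.
Elderly Relief Credit: $206,000 is below the $240,800 cutoff, so the full $5,400 applies.
Total: $20,260 + $145 + $5,400 = $25,805.

$25,805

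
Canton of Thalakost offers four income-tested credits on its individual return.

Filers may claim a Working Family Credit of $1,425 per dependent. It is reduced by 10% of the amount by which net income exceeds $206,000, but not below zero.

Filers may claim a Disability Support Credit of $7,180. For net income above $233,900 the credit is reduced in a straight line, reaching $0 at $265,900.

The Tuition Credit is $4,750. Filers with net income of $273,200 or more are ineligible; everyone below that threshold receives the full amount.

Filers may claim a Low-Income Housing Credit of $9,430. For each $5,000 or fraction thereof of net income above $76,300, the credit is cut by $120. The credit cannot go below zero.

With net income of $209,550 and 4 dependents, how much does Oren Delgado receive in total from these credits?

$23,465

Working Family Credit: base = 4 × $1,425 = $5,700. 10% of the $3,550 excess over $206,000 is $355; credit = $5,700 − $355 = $5,345.
Disability Support Credit: $209,550 is at or below the $233,900 threshold, so the full $7,180 applies.
Tuition Credit: $209,550 is below the $273,200 cutoff, so the full $4,750 applies.
Low-Income Housing Credit: income exceeds $76,300 by $133,250, which is 27 full-or-partial $5,000 increments; reduction = 27 × $120 = $3,240, leaving $6,190.
Total: $5,345 + $7,180 + $4,750 + $6,190 = $23,465.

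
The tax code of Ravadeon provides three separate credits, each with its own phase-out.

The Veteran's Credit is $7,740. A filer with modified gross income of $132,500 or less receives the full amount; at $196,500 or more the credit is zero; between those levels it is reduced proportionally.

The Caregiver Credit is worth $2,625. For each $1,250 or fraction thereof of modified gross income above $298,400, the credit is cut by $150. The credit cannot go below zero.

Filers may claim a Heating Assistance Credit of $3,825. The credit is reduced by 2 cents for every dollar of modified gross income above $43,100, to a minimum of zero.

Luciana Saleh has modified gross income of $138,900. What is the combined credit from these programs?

Veteran's Credit: $138,900 is $6,400 into a $64,000 phase-out range, leaving 57,600/64,000 of the credit: $7,740 × 57,600/64,000 = $6,966.
Caregiver Credit: $138,900 is at or below the $298,400 threshold, so the full $2,625 applies.
Heating Assistance Credit: 2% of the $95,800 excess over $43,100 is $1,916; credit = $3,825 − $1,916 = $1,909.
Total: $6,966 + $2,625 + $1,909 = $11,500.

$11,500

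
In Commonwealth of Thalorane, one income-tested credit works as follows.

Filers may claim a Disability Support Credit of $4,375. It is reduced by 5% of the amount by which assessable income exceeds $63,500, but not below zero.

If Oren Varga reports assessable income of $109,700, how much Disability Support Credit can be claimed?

Disability Support Credit: 5% of the $46,200 excess over $63,500 is $2,310; credit = $4,375 − $2,310 = $2,065.

$2,065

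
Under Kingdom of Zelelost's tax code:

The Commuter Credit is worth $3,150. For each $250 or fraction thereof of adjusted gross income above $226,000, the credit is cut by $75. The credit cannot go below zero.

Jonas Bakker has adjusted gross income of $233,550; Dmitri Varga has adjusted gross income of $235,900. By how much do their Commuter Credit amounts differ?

Jonas ($233,550): Commuter Credit: income exceeds $226,000 by $7,550, which is 31 full-or-partial $250 increments; reduction = 31 × $75 = $2,325, leaving $825.
Dmitri ($235,900): Commuter Credit: income exceeds $226,000 by $9,900, which is 40 full-or-partial $250 increments; reduction = 40 × $75 = $3,000, leaving $150.
Difference: |$825 − $150| = $675.

$675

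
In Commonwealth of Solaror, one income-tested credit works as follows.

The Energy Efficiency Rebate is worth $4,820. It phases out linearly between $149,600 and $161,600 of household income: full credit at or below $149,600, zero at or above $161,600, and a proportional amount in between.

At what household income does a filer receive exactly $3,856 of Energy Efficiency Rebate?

$3,856 is 3,856/4,820 of the full $4,820, so 964/4,820 of the $12,000 range has been used: income = $149,600 + $12,000 × 964/4,820 = $152,000.

$152,000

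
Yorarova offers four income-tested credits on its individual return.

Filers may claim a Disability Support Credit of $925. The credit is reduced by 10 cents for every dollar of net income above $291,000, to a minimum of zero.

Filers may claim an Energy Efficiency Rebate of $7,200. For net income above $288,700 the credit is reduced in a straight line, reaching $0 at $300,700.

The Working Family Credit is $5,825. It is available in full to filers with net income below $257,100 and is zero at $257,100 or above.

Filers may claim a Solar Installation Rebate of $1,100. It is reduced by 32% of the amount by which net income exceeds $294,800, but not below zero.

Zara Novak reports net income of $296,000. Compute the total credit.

$3,961

Disability Support Credit: 10% of the $5,000 excess over $291,000 is $500; credit = $925 − $500 = $425.
Energy Efficiency Rebate: $296,000 is $7,300 into a $12,000 phase-out range, leaving 4,700/12,000 of the credit: $7,200 × 4,700/12,000 = $2,820.
Working Family Credit: $296,000 meets or exceeds the $257,100 cutoff, so the credit is $0.
Solar Installation Rebate: 32% of the $1,200 excess over $294,800 is $384; credit = $1,100 − $384 = $716.
Total: $425 + $2,820 + $0 + $716 = $3,961.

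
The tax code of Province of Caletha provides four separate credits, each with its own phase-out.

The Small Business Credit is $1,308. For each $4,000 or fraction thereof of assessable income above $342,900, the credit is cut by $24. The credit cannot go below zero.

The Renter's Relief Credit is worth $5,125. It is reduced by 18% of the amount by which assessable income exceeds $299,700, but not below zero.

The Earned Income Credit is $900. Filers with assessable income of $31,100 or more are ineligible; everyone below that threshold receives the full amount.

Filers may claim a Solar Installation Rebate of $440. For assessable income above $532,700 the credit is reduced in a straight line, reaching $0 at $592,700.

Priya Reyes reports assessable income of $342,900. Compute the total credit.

Small Business Credit: $342,900 is at or below the $342,900 threshold, so the full $1,308 applies.
Renter's Relief Credit: 18% of the $43,200 excess over $299,700 is $7,776 ≥ base, so the credit is $0.
Earned Income Credit: $342,900 meets or exceeds the $31,100 cutoff, so the credit is $0.
Solar Installation Rebate: $342,900 is at or below the $532,700 threshold, so the full $440 applies.
Total: $1,308 + $0 + $0 + $440 = $1,748.

$1,748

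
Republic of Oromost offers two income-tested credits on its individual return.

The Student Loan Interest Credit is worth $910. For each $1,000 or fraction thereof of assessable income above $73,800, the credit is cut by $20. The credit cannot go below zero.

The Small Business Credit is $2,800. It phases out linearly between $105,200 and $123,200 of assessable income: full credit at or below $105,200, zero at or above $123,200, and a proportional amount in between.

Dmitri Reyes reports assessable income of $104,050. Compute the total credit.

$3,090

Student Loan Interest Credit: income exceeds $73,800 by $30,250, which is 31 full-or-partial $1,000 increments; reduction = 31 × $20 = $620, leaving $290.
Small Business Credit: $104,050 is at or below the $105,200 threshold, so the full $2,800 applies.
Total: $290 + $2,800 = $3,090.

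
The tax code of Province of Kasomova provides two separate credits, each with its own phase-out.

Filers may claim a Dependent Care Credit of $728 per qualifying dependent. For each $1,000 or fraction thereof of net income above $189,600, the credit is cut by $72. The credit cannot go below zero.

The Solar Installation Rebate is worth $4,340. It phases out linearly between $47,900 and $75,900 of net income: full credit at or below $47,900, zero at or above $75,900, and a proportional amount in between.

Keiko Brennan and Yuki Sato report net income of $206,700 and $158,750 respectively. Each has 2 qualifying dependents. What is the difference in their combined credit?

$1,296

Keiko ($206,700): Dependent Care Credit: base = 2 × $728 = $1,456. income exceeds $189,600 by $17,100, which is 18 full-or-partial $1,000 increments; reduction = 18 × $72 = $1,296, leaving $160. Solar Installation Rebate: $206,700 is at or above $75,900, so the credit is $0. total $160 + $0 = $160
Yuki ($158,750): Dependent Care Credit: base = 2 × $728 = $1,456. $158,750 is at or below the $189,600 threshold, so the full $1,456 applies. Solar Installation Rebate: $158,750 is at or above $75,900, so the credit is $0. total $1,456 + $0 = $1,456
Difference: |$160 − $1,456| = $1,296.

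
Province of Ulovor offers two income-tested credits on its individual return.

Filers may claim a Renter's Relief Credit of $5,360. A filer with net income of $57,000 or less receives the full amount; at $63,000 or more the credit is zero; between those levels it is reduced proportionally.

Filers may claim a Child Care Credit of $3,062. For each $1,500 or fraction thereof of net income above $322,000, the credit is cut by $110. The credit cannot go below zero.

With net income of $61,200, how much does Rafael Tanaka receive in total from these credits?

$4,670

Renter's Relief Credit: $61,200 is $4,200 into a $6,000 phase-out range, leaving 1,800/6,000 of the credit: $5,360 × 1,800/6,000 = $1,608.
Child Care Credit: $61,200 is at or below the $322,000 threshold, so the full $3,062 applies.
Total: $1,608 + $3,062 = $4,670.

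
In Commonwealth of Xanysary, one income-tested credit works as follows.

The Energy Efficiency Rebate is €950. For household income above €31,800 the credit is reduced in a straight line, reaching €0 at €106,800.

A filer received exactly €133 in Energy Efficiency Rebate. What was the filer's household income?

€96,300

€133 is 133/950 of the full €950, so 817/950 of the €75,000 range has been used: income = €31,800 + €75,000 × 817/950 = €96,300.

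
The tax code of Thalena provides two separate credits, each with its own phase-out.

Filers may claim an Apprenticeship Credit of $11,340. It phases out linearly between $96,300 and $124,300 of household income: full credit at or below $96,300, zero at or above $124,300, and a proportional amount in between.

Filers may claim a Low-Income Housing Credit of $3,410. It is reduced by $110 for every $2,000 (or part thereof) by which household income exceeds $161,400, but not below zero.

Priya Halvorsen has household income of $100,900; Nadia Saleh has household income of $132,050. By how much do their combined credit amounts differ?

$9,477

Priya ($100,900): Apprenticeship Credit: $100,900 is $4,600 into a $28,000 phase-out range, leaving 23,400/28,000 of the credit: $11,340 × 23,400/28,000 = $9,477. Low-Income Housing Credit: $100,900 is at or below the $161,400 threshold, so the full $3,410 applies. total $9,477 + $3,410 = $12,887
Nadia ($132,050): Apprenticeship Credit: $132,050 is at or above $124,300, so the credit is $0. Low-Income Housing Credit: $132,050 is at or below the $161,400 threshold, so the full $3,410 applies. total $0 + $3,410 = $3,410
Difference: |$12,887 − $3,410| = $9,477.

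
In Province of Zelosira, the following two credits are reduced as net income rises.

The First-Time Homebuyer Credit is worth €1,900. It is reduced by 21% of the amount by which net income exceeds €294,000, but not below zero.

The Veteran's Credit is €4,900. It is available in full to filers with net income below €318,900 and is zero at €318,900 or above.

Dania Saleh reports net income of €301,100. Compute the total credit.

€5,309

First-Time Homebuyer Credit: 21% of the €7,100 excess over €294,000 is €1,491; credit = €1,900 − €1,491 = €409.
Veteran's Credit: €301,100 is below the €318,900 cutoff, so the full €4,900 applies.
Total: €409 + €4,900 = €5,309.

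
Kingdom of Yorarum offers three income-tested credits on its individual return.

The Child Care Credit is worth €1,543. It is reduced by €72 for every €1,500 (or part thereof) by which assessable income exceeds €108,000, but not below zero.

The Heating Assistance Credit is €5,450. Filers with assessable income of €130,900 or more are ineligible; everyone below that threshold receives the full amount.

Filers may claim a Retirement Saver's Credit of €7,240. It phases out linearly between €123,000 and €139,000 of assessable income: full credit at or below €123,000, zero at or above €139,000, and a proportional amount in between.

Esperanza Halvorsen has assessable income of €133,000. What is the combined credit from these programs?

Child Care Credit: income exceeds €108,000 by €25,000, which is 17 full-or-partial €1,500 increments; reduction = 17 × €72 = €1,224, leaving €319.
Heating Assistance Credit: €133,000 meets or exceeds the €130,900 cutoff, so the credit is €0.
Retirement Saver's Credit: €133,000 is €10,000 into a €16,000 phase-out range, leaving 6,000/16,000 of the credit: €7,240 × 6,000/16,000 = €2,715.
Total: €319 + €0 + €2,715 = €3,034.

€3,034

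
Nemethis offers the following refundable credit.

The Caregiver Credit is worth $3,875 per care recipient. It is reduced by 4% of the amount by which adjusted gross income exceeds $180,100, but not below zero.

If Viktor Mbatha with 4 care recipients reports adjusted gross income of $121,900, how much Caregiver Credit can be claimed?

Caregiver Credit: base = 4 × $3,875 = $15,500. $121,900 is at or below the $180,100 threshold, so the full $15,500 applies.

$15,500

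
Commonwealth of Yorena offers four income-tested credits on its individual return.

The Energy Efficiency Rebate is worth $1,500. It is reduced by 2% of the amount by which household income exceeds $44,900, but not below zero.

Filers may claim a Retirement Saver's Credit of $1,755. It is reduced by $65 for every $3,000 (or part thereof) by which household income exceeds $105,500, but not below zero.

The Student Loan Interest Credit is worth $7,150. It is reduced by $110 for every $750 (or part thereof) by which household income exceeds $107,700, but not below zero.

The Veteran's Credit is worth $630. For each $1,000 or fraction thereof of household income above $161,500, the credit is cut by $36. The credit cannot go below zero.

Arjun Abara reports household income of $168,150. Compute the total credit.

Energy Efficiency Rebate: 2% of the $123,250 excess over $44,900 is $2,465 ≥ base, so the credit is $0.
Retirement Saver's Credit: income exceeds $105,500 by $62,650, which is 21 full-or-partial $3,000 increments; reduction = 21 × $65 = $1,365, leaving $390.
Student Loan Interest Credit: income exceeds $107,700 by $60,450 → 81 increments × $110 = $8,910 ≥ base, so the credit is $0.
Veteran's Credit: income exceeds $161,500 by $6,650, which is 7 full-or-partial $1,000 increments; reduction = 7 × $36 = $252, leaving $378.
Total: $0 + $390 + $0 + $378 = $768.

$768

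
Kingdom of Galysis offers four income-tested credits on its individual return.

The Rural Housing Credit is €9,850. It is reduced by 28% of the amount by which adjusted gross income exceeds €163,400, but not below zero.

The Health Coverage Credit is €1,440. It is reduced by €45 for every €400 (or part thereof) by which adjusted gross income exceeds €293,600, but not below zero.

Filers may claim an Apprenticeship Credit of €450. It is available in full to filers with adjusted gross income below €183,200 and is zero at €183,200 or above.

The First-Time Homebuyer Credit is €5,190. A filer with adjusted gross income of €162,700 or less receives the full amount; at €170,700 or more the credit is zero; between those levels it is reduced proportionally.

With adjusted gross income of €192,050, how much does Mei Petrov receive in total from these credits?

€3,268

Rural Housing Credit: 28% of the €28,650 excess over €163,400 is €8,022; credit = €9,850 − €8,022 = €1,828.
Health Coverage Credit: €192,050 is at or below the €293,600 threshold, so the full €1,440 applies.
Apprenticeship Credit: €192,050 meets or exceeds the €183,200 cutoff, so the credit is €0.
First-Time Homebuyer Credit: €192,050 is at or above €170,700, so the credit is €0.
Total: €1,828 + €1,440 + €0 + €0 = €3,268.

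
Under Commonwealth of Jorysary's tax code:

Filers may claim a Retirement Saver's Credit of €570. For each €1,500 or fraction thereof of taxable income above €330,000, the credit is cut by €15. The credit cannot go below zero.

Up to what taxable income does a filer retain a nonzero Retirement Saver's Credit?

After 37 increments the reduction is 37 × €15 = €555, leaving €15; one more increment wipes it out. Increment 37 ends at excess 37 × €1,500 = €55,500, so the highest qualifying income is €330,000 + €55,500 = €385,500.

€385,500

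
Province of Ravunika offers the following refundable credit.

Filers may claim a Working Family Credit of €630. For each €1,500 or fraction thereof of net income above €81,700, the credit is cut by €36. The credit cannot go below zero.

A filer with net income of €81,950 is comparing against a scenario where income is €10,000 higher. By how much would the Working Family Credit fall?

€216

At €81,950 — income exceeds €81,700 by €250, which is 1 full-or-partial €1,500 increment; reduction = 1 × €36 = €36, leaving €594.
At €91,950 — income exceeds €81,700 by €10,250, which is 7 full-or-partial €1,500 increments; reduction = 7 × €36 = €252, leaving €378.
Lost: €594 − €378 = €216.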